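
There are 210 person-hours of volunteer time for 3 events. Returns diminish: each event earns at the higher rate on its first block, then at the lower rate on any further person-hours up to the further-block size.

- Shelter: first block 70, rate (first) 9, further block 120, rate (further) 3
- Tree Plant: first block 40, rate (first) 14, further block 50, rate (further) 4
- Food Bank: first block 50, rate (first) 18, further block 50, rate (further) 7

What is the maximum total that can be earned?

2440

Treat each block as its own option and order by rate: Food Bank/tier1 18 > Tree Plant/tier1 14 > Shelter/tier1 9 > Food Bank/tier2 7 > Tree Plant/tier2 4 > Shelter/tier2 3.
Fill Food Bank tier1 block (50 at 18) → 160 left.
Tree Plant tier1 at 14: fill all 40 → 120 left.
Fill Shelter tier1 block (70 at 9) → 50 left.
Food Bank tier2 at 7: fill all 50 → 0 left.
Total = 18×50 + 14×40 + 9×70 + 7×50 = 2440.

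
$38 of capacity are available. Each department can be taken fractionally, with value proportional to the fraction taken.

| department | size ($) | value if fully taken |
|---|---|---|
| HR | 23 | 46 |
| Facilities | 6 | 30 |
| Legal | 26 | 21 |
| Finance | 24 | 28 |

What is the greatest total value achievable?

86.5

Sort by value density: Facilities 30/6≈5, HR 46/23≈2, Finance 28/24≈1.17, Legal 21/26≈0.808.
Facilities: take in full, 6 $ for value 30 — 32 left.
HR: take in full, 23 $ for value 46 — 9 left.
9 $ left: a 9/24 share of Finance gives 28×9/24 = 10.5.
Total value = 86.5.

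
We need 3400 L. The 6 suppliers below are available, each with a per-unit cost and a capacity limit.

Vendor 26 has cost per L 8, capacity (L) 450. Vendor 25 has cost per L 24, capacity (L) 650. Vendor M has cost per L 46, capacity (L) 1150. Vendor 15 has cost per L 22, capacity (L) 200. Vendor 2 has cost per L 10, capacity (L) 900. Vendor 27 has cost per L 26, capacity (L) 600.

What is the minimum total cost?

Fill from the cheapest supplier first.
Vendor 26 (8): use full 450 — 2950 L to go.
Vendor 2 at 10: take all 900 L — 2050 still needed.
Take 200 from Vendor 15 at 22 — need 1850 more.
Vendor 25 at 24: take all 650 L — 1200 still needed.
Vendor 27 at 26: take all 600 L — 600 still needed.
Vendor M (46): take the remaining 600 — done.
Cost = 450×8 + 900×10 + 200×22 + 650×24 + 600×26 + 600×46 = 75800.

75800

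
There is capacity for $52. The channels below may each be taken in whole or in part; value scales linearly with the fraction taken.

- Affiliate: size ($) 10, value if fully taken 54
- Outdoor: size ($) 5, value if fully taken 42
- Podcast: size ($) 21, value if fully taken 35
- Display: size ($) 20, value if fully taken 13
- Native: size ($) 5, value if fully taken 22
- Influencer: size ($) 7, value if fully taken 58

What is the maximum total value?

213.6

Best value per unit of size first: Outdoor 42/5≈8.4, Influencer 58/7≈8.29, Affiliate 54/10≈5.4, Native 22/5≈4.4, Podcast 35/21≈1.67, Display 13/20≈0.65.
Take all of Outdoor (5 $, value 42) — 47 $ left.
All 7 $ of Influencer fit (value 58) — 40 remain.
Take all of Affiliate (10 $, value 54) — 30 $ left.
All 5 $ of Native fit (value 22) — 25 remain.
Take all of Podcast (21 $, value 35) — 4 $ left.
Only 4 $ remain; take 4/20 of Display for value 13×4/20 = 2.6.
Total value = 213.6.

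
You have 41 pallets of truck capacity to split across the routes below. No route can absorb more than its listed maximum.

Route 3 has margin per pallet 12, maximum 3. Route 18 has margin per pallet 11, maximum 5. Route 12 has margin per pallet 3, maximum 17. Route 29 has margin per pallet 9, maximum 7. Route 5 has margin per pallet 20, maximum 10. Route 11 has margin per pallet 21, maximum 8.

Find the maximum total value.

546

Order the routes by margin per pallet: Route 11 21 > Route 5 20 > Route 3 12 > Route 18 11 > Route 29 9 > Route 12 3.
Route 11 takes 8 to reach its cap of 8 — 33 left.
Route 5 takes 10 to reach its cap of 10 — 23 left.
Route 3: +3 to 3 (cap) — 20 left.
Give Route 18 5 to hit its cap of 5 — 15 left.
Route 29 takes 7 to reach its cap of 7 — 8 left.
Route 12 has room for 17 but only 8 remain, so it gets 8.
Total = 12×3 + 11×5 + 3×8 + 9×7 + 20×10 + 21×8 = 546.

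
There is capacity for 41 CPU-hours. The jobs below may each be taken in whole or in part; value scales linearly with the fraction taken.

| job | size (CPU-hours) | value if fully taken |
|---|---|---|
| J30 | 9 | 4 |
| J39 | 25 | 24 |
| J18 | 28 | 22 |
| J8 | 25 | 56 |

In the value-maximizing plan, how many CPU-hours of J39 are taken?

Rank by value-to-size ratio: J8 56/25≈2.24, J39 24/25≈0.96, J18 22/28≈0.786, J30 4/9≈0.444.
J8: take in full, 25 CPU-hours for value 56 ; 16 left.
16 CPU-hours left: a 16/25 share of J39 gives 24×16/25 = 15.36.

16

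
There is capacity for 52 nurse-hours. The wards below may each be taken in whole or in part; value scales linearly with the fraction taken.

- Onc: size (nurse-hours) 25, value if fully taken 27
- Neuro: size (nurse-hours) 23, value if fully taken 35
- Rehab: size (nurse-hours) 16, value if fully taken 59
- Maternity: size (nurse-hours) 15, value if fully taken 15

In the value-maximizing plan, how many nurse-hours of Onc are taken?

13

Sort by value density: Rehab 59/16≈3.69, Neuro 35/23≈1.52, Onc 27/25≈1.08, Maternity 15/15≈1.
Take all of Rehab (16 nurse-hours, value 59) → 36 nurse-hours left.
Neuro: take in full, 23 nurse-hours for value 35 → 13 left.
Fill the last 13 nurse-hours with part of Onc: 13/25 of it earns 14.04.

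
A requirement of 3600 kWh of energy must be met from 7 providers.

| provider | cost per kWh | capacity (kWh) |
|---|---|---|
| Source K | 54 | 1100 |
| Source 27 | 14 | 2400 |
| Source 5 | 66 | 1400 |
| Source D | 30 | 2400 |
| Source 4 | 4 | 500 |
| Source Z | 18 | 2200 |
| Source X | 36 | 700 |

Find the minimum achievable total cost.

48200

Fill from the cheapest provider first.
Source 4 at 4: take all 500 kWh ; 3100 still needed.
Take 2400 from Source 27 at 14 ; need 700 more.
Source Z (18): take the remaining 700 ; done.
Source D, Source X, Source K, Source 5: unused.
Cost = 500×4 + 2400×14 + 700×18 = 48200.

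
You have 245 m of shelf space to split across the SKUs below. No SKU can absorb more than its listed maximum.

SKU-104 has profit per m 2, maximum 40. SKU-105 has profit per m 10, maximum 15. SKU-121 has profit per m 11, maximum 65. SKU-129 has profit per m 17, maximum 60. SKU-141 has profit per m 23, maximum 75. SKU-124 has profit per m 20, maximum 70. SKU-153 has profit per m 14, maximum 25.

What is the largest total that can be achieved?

4660

Highest profit per m first: SKU-141 23 > SKU-124 20 > SKU-129 17 > SKU-153 14 > SKU-121 11 > SKU-105 10 > SKU-104 2.
SKU-141 takes 75 to reach its cap of 75 → 170 left.
SKU-124 takes 70 to reach its cap of 70 → 100 left.
Give SKU-129 60 to hit its cap of 60 → 40 left.
Give SKU-153 25 to hit its cap of 25 → 15 left.
SKU-121: +15 (room for 65) → 15. Pool exhausted.
Total = 11×15 + 17×60 + 23×75 + 20×70 + 14×25 = 4660.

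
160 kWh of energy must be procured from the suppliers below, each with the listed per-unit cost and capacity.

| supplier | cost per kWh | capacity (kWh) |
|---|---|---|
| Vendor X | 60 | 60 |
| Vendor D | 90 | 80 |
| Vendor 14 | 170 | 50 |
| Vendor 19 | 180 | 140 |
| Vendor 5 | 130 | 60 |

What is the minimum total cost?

Fill from the cheapest supplier first.
Vendor X at 60: take all 60 kWh → 100 still needed.
Vendor D at 90: take all 80 kWh → 20 still needed.
Take 20 from Vendor 5 at 130 to finish.
Vendor 14, Vendor 19: unused.
Cost = 60×60 + 80×90 + 20×130 = 13400.

13400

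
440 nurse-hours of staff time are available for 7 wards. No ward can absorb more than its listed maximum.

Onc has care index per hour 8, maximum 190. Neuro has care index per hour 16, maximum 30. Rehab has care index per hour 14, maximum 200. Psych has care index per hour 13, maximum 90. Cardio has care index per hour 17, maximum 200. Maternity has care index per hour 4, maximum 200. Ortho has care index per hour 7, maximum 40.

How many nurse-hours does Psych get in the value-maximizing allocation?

Highest care index per hour first: Cardio 17 > Neuro 16 > Rehab 14 > Psych 13 > Onc 8 > Ortho 7 > Maternity 4.
Give Cardio 200 to hit its cap of 200 ; 240 left.
Give Neuro 30 to hit its cap of 30 ; 210 left.
Give Rehab 200 to hit its cap of 200 ; 10 left.
Psych has room for 90 but only 10 remain, so it gets 10.

10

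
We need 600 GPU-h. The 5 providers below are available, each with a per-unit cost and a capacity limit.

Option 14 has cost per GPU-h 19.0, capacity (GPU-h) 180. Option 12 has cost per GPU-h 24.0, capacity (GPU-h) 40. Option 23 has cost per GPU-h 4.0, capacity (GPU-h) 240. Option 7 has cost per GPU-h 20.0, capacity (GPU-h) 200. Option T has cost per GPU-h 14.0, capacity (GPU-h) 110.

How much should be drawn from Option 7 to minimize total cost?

Use providers in increasing cost order.
Option 23 at 4.0: take all 240 GPU-h — 360 still needed.
Option T (14.0): use full 110 — 250 GPU-h to go.
Take 180 from Option 14 at 19.0 — need 70 more.
Option 7 at 20.0: take 70 of its 200 — requirement met.
Option 12: unused.

70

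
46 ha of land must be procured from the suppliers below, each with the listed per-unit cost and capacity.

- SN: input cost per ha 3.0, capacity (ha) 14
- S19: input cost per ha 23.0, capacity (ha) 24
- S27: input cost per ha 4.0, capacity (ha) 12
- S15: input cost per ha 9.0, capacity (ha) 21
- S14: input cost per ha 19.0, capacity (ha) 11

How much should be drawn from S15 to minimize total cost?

20

Fill from the cheapest supplier first.
SN (3.0): use full 14 ; 32 ha to go.
S27 at 4.0: take all 12 ha ; 20 still needed.
Take 20 from S15 at 9.0 to finish.
S14, S19: unused.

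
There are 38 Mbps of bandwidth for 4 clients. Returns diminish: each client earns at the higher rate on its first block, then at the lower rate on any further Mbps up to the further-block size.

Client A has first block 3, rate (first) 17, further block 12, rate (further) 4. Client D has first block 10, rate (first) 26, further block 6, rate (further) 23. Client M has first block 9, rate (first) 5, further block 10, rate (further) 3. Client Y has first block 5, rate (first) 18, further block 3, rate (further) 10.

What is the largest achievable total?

Order all 8 blocks by rate: Client D/T1 26 > Client D/T2 23 > Client Y/T1 18 > Client A/T1 17 > Client Y/T2 10 > Client M/T1 5 > Client A/T2 4 > Client M/T2 3.
Client D/T1 (26): +10 ; 28 left.
Client D/T2 (23): +6 ; 22 left.
Client Y/T1 (18): +5 ; 17 left.
Client A T1 at 17: fill all 3 ; 14 left.
Client Y T2 at 10: fill all 3 ; 11 left.
Fill Client M T1 block (9 at 5) ; 2 left.
Client A/T2: +2 of 12 at 4; pool empty.
Total = 26×10 + 23×6 + 18×5 + 17×3 + 10×3 + 5×9 + 4×2 = 622.

622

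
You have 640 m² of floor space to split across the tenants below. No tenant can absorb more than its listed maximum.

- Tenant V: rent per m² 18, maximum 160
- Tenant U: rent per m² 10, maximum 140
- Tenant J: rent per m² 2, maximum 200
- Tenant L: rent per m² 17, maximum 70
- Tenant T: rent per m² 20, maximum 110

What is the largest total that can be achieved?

Order the tenants by rent per m²: Tenant T 20 > Tenant V 18 > Tenant L 17 > Tenant U 10 > Tenant J 2.
Tenant T: +110 to 110 (cap) → 530 left.
Tenant V: +160 to 160 (cap) → 370 left.
Give Tenant L 70 to hit its cap of 70 → 300 left.
Tenant U: +140 to 140 (cap) → 160 left.
Tenant J has room for 200 but only 160 remain, so it gets 160.
Total = 18×160 + 10×140 + 2×160 + 17×70 + 20×110 = 7990.

7990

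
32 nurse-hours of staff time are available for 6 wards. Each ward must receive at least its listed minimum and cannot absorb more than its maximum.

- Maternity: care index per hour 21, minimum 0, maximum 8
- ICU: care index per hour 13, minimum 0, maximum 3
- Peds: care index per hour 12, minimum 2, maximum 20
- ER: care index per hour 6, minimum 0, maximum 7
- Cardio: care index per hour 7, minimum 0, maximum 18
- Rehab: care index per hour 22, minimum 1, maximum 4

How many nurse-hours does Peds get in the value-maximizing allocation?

17

Meeting every minimum uses 0+0+2+0+0+1 = 3 nurse-hours, leaving 29.
Highest care index per hour first: Rehab 22 > Maternity 21 > ICU 13 > Peds 12 > Cardio 7 > ER 6.
Rehab takes 3 more to reach its cap of 4 ; 26 left.
Maternity takes 8 more to reach its cap of 8 ; 18 left.
Give ICU 3 more to hit its cap of 3 ; 15 left.
Only 15 left; Peds takes them to reach 17.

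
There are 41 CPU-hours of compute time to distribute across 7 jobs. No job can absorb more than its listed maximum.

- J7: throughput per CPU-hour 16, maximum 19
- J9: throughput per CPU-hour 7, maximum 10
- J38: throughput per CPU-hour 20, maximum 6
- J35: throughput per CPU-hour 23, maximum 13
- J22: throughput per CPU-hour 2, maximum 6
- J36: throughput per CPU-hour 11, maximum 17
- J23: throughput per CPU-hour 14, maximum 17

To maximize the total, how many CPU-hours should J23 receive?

3

Order the jobs by throughput per CPU-hour: J35 23 > J38 20 > J7 16 > J23 14 > J36 11 > J9 7 > J22 2.
J35: +13 to 13 (cap) ; 28 left.
Give J38 6 to hit its cap of 6 ; 22 left.
Give J7 19 to hit its cap of 19 ; 3 left.
J23: +3 (room for 17) → 3. Pool exhausted.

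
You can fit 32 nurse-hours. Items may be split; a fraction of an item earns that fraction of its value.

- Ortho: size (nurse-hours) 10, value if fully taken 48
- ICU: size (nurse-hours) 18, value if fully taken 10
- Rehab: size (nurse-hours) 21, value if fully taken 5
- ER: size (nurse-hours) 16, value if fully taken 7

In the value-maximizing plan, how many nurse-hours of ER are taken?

4

Best value per unit of size first: Ortho 48/10≈4.8, ICU 10/18≈0.556, ER 7/16≈0.438, Rehab 5/21≈0.238.
All 10 nurse-hours of Ortho fit (value 48) → 22 remain.
All 18 nurse-hours of ICU fit (value 10) → 4 remain.
4 nurse-hours left: a 4/16 share of ER gives 7×4/16 = 1.75.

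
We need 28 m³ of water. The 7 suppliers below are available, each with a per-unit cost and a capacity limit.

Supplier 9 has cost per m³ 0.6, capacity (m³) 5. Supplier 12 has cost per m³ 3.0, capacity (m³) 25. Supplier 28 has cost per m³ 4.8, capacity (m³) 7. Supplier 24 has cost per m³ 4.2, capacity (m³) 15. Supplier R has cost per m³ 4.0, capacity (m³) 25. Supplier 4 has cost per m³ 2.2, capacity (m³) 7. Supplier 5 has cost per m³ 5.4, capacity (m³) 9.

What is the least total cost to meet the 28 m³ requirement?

Use suppliers in increasing cost order.
Supplier 9 at 0.6: take all 5 m³ → 23 still needed.
Supplier 4 (2.2): use full 7 → 16 m³ to go.
Take 16 from Supplier 12 at 3.0 to finish.
Supplier R, Supplier 24, Supplier 28, Supplier 5: unused.
Cost = 5×0.6 + 7×2.2 + 16×3.0 = 66.4.

66.4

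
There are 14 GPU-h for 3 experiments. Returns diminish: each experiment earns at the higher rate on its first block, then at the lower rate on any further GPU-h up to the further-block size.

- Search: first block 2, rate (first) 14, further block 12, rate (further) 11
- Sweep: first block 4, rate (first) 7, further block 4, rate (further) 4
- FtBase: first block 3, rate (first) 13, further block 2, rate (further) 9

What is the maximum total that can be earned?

Rank every tier by rate: Search/first 14 > FtBase/first 13 > Search/second 11 > FtBase/second 9 > Sweep/first 7 > Sweep/second 4.
Search first at 14: fill all 2 ; 12 left.
Fill FtBase first block (3 at 13) ; 9 left.
Search second at 11: only 9 left, fill 9.
Total = 14×2 + 13×3 + 11×9 = 166.

166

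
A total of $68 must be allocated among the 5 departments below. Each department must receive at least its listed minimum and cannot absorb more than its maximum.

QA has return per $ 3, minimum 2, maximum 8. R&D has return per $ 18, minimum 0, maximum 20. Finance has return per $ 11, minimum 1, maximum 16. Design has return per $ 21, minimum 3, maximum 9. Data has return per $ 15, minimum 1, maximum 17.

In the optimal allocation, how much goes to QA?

6

Meeting every minimum uses 2+0+1+3+1 = 7 $, leaving 61.
Highest return per $ first: Design 21 > R&D 18 > Data 15 > Finance 11 > QA 3.
Design takes 6 more to reach its cap of 9 → 55 left.
R&D: +20 to 20 (cap) → 35 left.
Data: +16 to 17 (cap) → 19 left.
Finance takes 15 more to reach its cap of 16 → 4 left.
QA: +4 (room for 6) → 6. Pool exhausted.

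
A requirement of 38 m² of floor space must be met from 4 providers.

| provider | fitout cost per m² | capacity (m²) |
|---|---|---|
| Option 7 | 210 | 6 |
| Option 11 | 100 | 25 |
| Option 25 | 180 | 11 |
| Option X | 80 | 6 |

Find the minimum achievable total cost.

Use providers in increasing cost order.
Option X (80): use full 6 ; 32 m² to go.
Take 25 from Option 11 at 100 ; need 7 more.
Take 7 from Option 25 at 180 to finish.
Option 7: unused.
Cost = 6×80 + 25×100 + 7×180 = 4240.

4240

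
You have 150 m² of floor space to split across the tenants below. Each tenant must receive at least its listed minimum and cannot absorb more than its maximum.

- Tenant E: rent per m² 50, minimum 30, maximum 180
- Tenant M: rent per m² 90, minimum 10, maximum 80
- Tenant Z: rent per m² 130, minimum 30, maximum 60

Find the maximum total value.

14700

Meeting every minimum uses 30+10+30 = 70 m², leaving 80.
Rank by rent per m²: Tenant Z 130 > Tenant M 90 > Tenant E 50.
Tenant Z: +30 to 60 (cap) — 50 left.
Only 50 left; Tenant M takes them to reach 60.
Total = 50×30 + 90×60 + 130×60 = 14700.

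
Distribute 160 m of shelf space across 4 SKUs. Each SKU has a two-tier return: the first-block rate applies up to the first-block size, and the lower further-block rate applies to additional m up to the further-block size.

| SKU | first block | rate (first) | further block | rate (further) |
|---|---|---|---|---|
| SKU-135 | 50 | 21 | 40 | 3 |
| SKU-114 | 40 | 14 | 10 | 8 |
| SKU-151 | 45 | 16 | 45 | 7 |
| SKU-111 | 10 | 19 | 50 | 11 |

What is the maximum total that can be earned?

2685

Rank every tier by rate: SKU-135/first 21 > SKU-111/first 19 > SKU-151/first 16 > SKU-114/first 14 > SKU-111/second 11 > SKU-114/second 8 > SKU-151/second 7 > SKU-135/second 3.
SKU-135/first (21): +50 ; 110 left.
SKU-111/first (19): +10 ; 100 left.
SKU-151 first at 16: fill all 45 ; 55 left.
SKU-114/first (14): +40 ; 15 left.
15 remain; put them into SKU-111 second at 11.
Total = 21×50 + 19×10 + 16×45 + 14×40 + 11×15 = 2685.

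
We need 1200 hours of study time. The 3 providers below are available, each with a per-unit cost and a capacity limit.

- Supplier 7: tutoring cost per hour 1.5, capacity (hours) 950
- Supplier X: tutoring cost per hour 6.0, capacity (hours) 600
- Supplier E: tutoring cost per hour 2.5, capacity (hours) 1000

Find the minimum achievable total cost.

2050

Use providers in increasing cost order.
Supplier 7 at 1.5: take all 950 hours — 250 still needed.
Supplier E at 2.5: take 250 of its 1000 — requirement met.
Supplier X: unused.
Cost = 950×1.5 + 250×2.5 = 2050.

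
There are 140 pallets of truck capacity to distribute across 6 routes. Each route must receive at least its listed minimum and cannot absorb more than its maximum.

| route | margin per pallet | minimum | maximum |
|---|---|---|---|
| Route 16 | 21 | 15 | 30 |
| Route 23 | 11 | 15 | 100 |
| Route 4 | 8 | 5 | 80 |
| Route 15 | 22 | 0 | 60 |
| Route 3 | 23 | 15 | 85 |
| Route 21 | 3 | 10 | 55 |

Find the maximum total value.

Meeting every minimum uses 15+15+5+0+15+10 = 60 pallets, leaving 80.
Highest margin per pallet first: Route 3 23 > Route 15 22 > Route 16 21 > Route 23 11 > Route 4 8 > Route 21 3.
Give Route 3 70 more to hit its cap of 85 ; 10 left.
Route 15: +10 (room for 60) → 10. Pool exhausted.
Total = 21×15 + 11×15 + 8×5 + 22×10 + 23×85 + 3×10 = 2725.

2725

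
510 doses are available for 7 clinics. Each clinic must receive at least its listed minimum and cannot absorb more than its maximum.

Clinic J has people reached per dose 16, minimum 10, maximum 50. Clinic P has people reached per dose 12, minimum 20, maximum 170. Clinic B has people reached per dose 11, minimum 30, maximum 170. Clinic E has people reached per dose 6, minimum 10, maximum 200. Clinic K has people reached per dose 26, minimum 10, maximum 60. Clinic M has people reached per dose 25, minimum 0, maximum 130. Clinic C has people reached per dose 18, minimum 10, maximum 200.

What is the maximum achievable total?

Meeting every minimum uses 10+20+30+10+10+0+10 = 90 doses, leaving 420.
Highest people reached per dose first: Clinic K 26 > Clinic M 25 > Clinic C 18 > Clinic J 16 > Clinic P 12 > Clinic B 11 > Clinic E 6.
Give Clinic K 50 more to hit its cap of 60 → 370 left.
Clinic M: +130 to 130 (cap) → 240 left.
Clinic C takes 190 more to reach its cap of 200 → 50 left.
Give Clinic J 40 more to hit its cap of 50 → 10 left.
Clinic P: +10 (room for 150) → 30. Pool exhausted.
Total = 16×50 + 12×30 + 11×30 + 6×10 + 26×60 + 25×130 + 18×200 = 9960.

9960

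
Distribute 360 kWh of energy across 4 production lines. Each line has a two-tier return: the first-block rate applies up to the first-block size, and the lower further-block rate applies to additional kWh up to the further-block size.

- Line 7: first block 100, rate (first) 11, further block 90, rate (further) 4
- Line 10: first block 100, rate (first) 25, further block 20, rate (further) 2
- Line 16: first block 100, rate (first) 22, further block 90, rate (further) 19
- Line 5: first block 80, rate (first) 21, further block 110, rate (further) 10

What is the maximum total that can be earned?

Order all 8 blocks by rate: Line 10/T1 25 > Line 16/T1 22 > Line 5/T1 21 > Line 16/T2 19 > Line 7/T1 11 > Line 5/T2 10 > Line 7/T2 4 > Line 10/T2 2.
Line 10 T1 at 25: fill all 100 → 260 left.
Line 16 T1 at 22: fill all 100 → 160 left.
Line 5/T1 (21): +80 → 80 left.
80 remain; put them into Line 16 T2 at 19.
Total = 25×100 + 22×100 + 21×80 + 19×80 = 7900.

7900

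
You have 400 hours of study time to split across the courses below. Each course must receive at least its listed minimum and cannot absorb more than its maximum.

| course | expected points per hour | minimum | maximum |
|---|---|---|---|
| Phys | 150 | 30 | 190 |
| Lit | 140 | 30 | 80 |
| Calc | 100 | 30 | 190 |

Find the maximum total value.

52700

Meeting every minimum uses 30+30+30 = 90 hours, leaving 310.
Highest expected points per hour first: Phys 150 > Lit 140 > Calc 100.
Phys: +160 to 190 (cap) → 150 left.
Give Lit 50 more to hit its cap of 80 → 100 left.
Only 100 left; Calc takes them to reach 130.
Total = 150×190 + 140×80 + 100×130 = 52700.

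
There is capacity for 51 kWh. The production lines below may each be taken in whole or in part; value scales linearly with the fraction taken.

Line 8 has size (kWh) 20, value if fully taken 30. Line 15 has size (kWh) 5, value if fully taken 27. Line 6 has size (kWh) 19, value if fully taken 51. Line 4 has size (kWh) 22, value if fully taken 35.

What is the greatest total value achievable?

Best value per unit of size first: Line 15 27/5≈5.4, Line 6 51/19≈2.68, Line 4 35/22≈1.59, Line 8 30/20≈1.5.
Take all of Line 15 (5 kWh, value 27) → 46 kWh left.
Line 6: take in full, 19 kWh for value 51 → 27 left.
All 22 kWh of Line 4 fit (value 35) → 5 remain.
Fill the last 5 kWh with part of Line 8: 5/20 of it earns 7.5.
Total value = 120.5.

120.5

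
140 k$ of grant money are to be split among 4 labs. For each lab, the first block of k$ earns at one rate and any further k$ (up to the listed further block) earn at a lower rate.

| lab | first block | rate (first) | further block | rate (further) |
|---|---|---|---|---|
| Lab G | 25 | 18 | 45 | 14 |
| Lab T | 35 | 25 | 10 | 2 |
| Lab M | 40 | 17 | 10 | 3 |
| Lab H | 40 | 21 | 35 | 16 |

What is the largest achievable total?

Rank every tier by rate: Lab T/T1 25 > Lab H/T1 21 > Lab G/T1 18 > Lab M/T1 17 > Lab H/T2 16 > Lab G/T2 14 > Lab M/T2 3 > Lab T/T2 2.
Lab T/T1 (25): +35 — 105 left.
Fill Lab H T1 block (40 at 21) — 65 left.
Lab G/T1 (18): +25 — 40 left.
Lab M T1 at 17: fill all 40 — 0 left.
Total = 25×35 + 21×40 + 18×25 + 17×40 = 2845.

2845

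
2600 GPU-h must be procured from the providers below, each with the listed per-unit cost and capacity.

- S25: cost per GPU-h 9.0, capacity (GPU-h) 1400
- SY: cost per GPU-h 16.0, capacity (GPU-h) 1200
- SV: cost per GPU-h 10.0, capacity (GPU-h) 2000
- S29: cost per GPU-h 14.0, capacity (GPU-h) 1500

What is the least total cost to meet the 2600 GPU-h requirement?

Use providers in increasing cost order.
S25 (9.0): use full 1400 — 1200 GPU-h to go.
SV (10.0): take the remaining 1200 — done.
S29, SY: unused.
Cost = 1400×9.0 + 1200×10.0 = 24600.

24600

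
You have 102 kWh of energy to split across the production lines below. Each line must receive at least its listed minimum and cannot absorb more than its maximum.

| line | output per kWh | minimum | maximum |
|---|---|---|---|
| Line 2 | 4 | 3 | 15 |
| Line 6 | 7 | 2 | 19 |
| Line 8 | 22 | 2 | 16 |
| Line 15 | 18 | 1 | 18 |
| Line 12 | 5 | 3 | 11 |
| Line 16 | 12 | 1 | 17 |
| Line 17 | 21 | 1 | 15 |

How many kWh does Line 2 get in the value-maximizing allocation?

Meeting every minimum uses 3+2+2+1+3+1+1 = 13 kWh, leaving 89.
Order the production lines by output per kWh: Line 8 22 > Line 17 21 > Line 15 18 > Line 16 12 > Line 6 7 > Line 12 5 > Line 2 4.
Give Line 8 14 more to hit its cap of 16 ; 75 left.
Give Line 17 14 more to hit its cap of 15 ; 61 left.
Line 15 takes 17 more to reach its cap of 18 ; 44 left.
Line 16: +16 to 17 (cap) ; 28 left.
Line 6 takes 17 more to reach its cap of 19 ; 11 left.
Line 12: +8 to 11 (cap) ; 3 left.
Line 2 has room for 12 more but only 3 remain, so it gets 6.

6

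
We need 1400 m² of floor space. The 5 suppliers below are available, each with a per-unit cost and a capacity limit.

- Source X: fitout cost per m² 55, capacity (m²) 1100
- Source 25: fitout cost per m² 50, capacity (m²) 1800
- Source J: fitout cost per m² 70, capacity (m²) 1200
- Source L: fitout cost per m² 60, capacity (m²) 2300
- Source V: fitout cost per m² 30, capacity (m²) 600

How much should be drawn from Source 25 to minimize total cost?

800

Fill from the cheapest supplier first.
Take 600 from Source V at 30 ; need 800 more.
Source 25 (50): take the remaining 800 ; done.
Source X, Source L, Source J: unused.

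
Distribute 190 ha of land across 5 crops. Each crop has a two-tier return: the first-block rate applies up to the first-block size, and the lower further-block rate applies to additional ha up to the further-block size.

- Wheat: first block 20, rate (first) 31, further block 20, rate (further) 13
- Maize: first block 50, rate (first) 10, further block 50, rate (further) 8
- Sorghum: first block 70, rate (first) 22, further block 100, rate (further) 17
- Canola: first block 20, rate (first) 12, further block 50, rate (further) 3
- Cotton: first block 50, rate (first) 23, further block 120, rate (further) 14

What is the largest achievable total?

4160

Rank every tier by rate: Wheat/tier1 31 > Cotton/tier1 23 > Sorghum/tier1 22 > Sorghum/tier2 17 > Cotton/tier2 14 > Wheat/tier2 13 > Canola/tier1 12 > Maize/tier1 10 > Maize/tier2 8 > Canola/tier2 3.
Wheat/tier1 (31): +20 → 170 left.
Fill Cotton tier1 block (50 at 23) → 120 left.
Fill Sorghum tier1 block (70 at 22) → 50 left.
Sorghum/tier2: +50 of 100 at 17; pool empty.
Total = 31×20 + 23×50 + 22×70 + 17×50 = 4160.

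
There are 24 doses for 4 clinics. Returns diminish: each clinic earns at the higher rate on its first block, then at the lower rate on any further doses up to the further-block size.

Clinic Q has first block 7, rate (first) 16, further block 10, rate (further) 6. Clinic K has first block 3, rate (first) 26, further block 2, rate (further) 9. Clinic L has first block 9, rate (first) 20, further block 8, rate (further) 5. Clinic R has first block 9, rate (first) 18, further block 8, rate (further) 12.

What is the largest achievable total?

Order all 8 blocks by rate: Clinic K/T1 26 > Clinic L/T1 20 > Clinic R/T1 18 > Clinic Q/T1 16 > Clinic R/T2 12 > Clinic K/T2 9 > Clinic Q/T2 6 > Clinic L/T2 5.
Fill Clinic K T1 block (3 at 26) — 21 left.
Clinic L T1 at 20: fill all 9 — 12 left.
Clinic R/T1 (18): +9 — 3 left.
3 remain; put them into Clinic Q T1 at 16.
Total = 26×3 + 20×9 + 18×9 + 16×3 = 468.

468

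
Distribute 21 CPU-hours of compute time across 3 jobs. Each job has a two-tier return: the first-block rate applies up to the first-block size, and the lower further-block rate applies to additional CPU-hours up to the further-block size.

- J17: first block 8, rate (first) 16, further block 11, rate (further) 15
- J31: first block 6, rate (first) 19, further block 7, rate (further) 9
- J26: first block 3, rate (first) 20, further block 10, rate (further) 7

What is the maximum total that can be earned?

Order all 6 blocks by rate: J26/T1 20 > J31/T1 19 > J17/T1 16 > J17/T2 15 > J31/T2 9 > J26/T2 7.
J26 T1 at 20: fill all 3 — 18 left.
J31/T1 (19): +6 — 12 left.
Fill J17 T1 block (8 at 16) — 4 left.
J17/T2: +4 of 11 at 15; pool empty.
Total = 20×3 + 19×6 + 16×8 + 15×4 = 362.

362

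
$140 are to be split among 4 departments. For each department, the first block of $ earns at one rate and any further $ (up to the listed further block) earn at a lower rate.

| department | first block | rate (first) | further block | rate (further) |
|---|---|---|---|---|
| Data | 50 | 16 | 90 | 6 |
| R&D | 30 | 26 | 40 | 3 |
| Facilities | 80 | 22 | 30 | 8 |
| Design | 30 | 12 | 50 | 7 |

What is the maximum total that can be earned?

Order all 8 blocks by rate: R&D/T1 26 > Facilities/T1 22 > Data/T1 16 > Design/T1 12 > Facilities/T2 8 > Design/T2 7 > Data/T2 6 > R&D/T2 3.
R&D/T1 (26): +30 — 110 left.
Facilities/T1 (22): +80 — 30 left.
Data/T1: +30 of 50 at 16; pool empty.
Total = 26×30 + 22×80 + 16×30 = 3020.

3020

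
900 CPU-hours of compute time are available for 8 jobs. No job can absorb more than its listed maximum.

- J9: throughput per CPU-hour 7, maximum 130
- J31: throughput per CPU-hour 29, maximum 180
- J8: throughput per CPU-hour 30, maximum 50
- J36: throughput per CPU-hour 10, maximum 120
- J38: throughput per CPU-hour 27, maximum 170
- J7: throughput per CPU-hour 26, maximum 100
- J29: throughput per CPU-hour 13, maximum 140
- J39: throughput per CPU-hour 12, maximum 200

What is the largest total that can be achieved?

18730

Highest throughput per CPU-hour first: J8 30 > J31 29 > J38 27 > J7 26 > J29 13 > J39 12 > J36 10 > J9 7.
Give J8 50 to hit its cap of 50 ; 850 left.
J31: +180 to 180 (cap) ; 670 left.
J38 takes 170 to reach its cap of 170 ; 500 left.
J7: +100 to 100 (cap) ; 400 left.
J29 takes 140 to reach its cap of 140 ; 260 left.
J39: +200 to 200 (cap) ; 60 left.
J36 has room for 120 but only 60 remain, so it gets 60.
Total = 29×180 + 30×50 + 10×60 + 27×170 + 26×100 + 13×140 + 12×200 = 18730.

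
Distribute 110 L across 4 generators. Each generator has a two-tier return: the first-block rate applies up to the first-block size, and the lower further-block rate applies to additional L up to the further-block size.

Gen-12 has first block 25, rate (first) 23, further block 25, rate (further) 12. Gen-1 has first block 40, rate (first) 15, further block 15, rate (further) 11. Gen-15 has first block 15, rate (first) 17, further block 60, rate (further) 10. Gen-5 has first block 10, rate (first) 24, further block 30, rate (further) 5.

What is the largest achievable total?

Rank every tier by rate: Gen-5/first 24 > Gen-12/first 23 > Gen-15/first 17 > Gen-1/first 15 > Gen-12/second 12 > Gen-1/second 11 > Gen-15/second 10 > Gen-5/second 5.
Fill Gen-5 first block (10 at 24) → 100 left.
Gen-12/first (23): +25 → 75 left.
Gen-15 first at 17: fill all 15 → 60 left.
Gen-1/first (15): +40 → 20 left.
Gen-12/second: +20 of 25 at 12; pool empty.
Total = 24×10 + 23×25 + 17×15 + 15×40 + 12×20 = 1910.

1910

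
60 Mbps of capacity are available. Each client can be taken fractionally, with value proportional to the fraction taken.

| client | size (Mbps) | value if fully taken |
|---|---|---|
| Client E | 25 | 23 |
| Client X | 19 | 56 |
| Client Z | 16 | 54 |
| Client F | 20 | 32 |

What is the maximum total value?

Best value per unit of size first: Client Z 54/16≈3.38, Client X 56/19≈2.95, Client F 32/20≈1.6, Client E 23/25≈0.92.
All 16 Mbps of Client Z fit (value 54) ; 44 remain.
All 19 Mbps of Client X fit (value 56) ; 25 remain.
Client F: take in full, 20 Mbps for value 32 ; 5 left.
Only 5 Mbps remain; take 5/25 of Client E for value 23×5/25 = 4.6.
Total value = 146.6.

146.6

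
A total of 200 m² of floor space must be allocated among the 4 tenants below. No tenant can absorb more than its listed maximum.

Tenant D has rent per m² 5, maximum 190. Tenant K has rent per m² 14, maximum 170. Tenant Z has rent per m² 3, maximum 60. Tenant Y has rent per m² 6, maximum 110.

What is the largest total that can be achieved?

2560

Highest rent per m² first: Tenant K 14 > Tenant Y 6 > Tenant D 5 > Tenant Z 3.
Tenant K: +170 to 170 (cap) — 30 left.
Tenant Y has room for 110 but only 30 remain, so it gets 30.
Total = 14×170 + 6×30 = 2560.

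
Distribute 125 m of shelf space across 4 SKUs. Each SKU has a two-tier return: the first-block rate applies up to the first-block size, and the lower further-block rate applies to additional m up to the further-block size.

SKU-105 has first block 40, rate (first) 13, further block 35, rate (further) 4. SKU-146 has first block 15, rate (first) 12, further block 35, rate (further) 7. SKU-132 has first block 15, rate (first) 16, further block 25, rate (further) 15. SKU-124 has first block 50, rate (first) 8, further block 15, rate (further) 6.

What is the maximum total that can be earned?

Order all 8 blocks by rate: SKU-132/T1 16 > SKU-132/T2 15 > SKU-105/T1 13 > SKU-146/T1 12 > SKU-124/T1 8 > SKU-146/T2 7 > SKU-124/T2 6 > SKU-105/T2 4.
SKU-132/T1 (16): +15 — 110 left.
SKU-132/T2 (15): +25 — 85 left.
Fill SKU-105 T1 block (40 at 13) — 45 left.
SKU-146/T1 (12): +15 — 30 left.
SKU-124/T1: +30 of 50 at 8; pool empty.
Total = 16×15 + 15×25 + 13×40 + 12×15 + 8×30 = 1555.

1555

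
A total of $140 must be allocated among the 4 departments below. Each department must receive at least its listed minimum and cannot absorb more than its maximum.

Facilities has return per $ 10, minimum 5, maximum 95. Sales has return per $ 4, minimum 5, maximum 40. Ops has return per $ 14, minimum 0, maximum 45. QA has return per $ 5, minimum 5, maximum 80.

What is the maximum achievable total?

1525

Meeting every minimum uses 5+5+0+5 = 15 $, leaving 125.
Highest return per $ first: Ops 14 > Facilities 10 > QA 5 > Sales 4.
Ops: +45 to 45 (cap) ; 80 left.
Facilities has room for 90 more but only 80 remain, so it gets 85.
Total = 10×85 + 4×5 + 14×45 + 5×5 = 1525.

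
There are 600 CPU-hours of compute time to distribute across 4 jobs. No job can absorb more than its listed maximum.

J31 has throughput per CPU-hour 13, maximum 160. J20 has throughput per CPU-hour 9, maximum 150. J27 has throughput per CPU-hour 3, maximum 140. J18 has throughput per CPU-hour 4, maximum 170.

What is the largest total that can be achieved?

4470

Order the jobs by throughput per CPU-hour: J31 13 > J20 9 > J18 4 > J27 3.
J31 takes 160 to reach its cap of 160 — 440 left.
J20 takes 150 to reach its cap of 150 — 290 left.
J18: +170 to 170 (cap) — 120 left.
J27: +120 (room for 140) → 120. Pool exhausted.
Total = 13×160 + 9×150 + 3×120 + 4×170 = 4470.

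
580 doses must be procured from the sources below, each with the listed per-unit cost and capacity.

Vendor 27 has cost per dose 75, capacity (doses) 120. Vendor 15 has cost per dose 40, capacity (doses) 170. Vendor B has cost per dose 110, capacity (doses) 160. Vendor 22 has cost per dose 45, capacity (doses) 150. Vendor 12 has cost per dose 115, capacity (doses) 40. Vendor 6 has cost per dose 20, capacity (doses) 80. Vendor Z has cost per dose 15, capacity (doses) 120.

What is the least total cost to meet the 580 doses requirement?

Cheapest first:
Take 120 from Vendor Z at 15 → need 460 more.
Vendor 6 at 20: take all 80 doses → 380 still needed.
Vendor 15 at 40: take all 170 doses → 210 still needed.
Vendor 22 at 45: take all 150 doses → 60 still needed.
Vendor 27 (75): take the remaining 60 → done.
Vendor B, Vendor 12: unused.
Cost = 120×15 + 80×20 + 170×40 + 150×45 + 60×75 = 21450.

21450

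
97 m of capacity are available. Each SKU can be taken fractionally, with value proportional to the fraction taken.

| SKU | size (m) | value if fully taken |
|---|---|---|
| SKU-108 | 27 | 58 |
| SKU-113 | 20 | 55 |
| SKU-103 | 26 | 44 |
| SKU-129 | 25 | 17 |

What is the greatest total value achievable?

Rank by value-to-size ratio: SKU-113 55/20≈2.75, SKU-108 58/27≈2.15, SKU-103 44/26≈1.69, SKU-129 17/25≈0.68.
SKU-113: take in full, 20 m for value 55 — 77 left.
Take all of SKU-108 (27 m, value 58) — 50 m left.
SKU-103: take in full, 26 m for value 44 — 24 left.
Fill the last 24 m with part of SKU-129: 24/25 of it earns 16.32.
Total value = 173.32.

173.32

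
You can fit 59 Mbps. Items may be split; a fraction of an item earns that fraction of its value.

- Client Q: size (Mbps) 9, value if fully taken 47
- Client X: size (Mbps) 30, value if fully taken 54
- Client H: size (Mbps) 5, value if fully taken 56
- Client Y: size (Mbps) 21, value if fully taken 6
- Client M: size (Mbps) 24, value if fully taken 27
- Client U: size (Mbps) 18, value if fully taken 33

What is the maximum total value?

184.6

Rank by value-to-size ratio: Client H 56/5≈11.2, Client Q 47/9≈5.22, Client U 33/18≈1.83, Client X 54/30≈1.8, Client M 27/24≈1.12, Client Y 6/21≈0.286.
Take all of Client H (5 Mbps, value 56) — 54 Mbps left.
Client Q: take in full, 9 Mbps for value 47 — 45 left.
Take all of Client U (18 Mbps, value 33) — 27 Mbps left.
27 Mbps left: a 27/30 share of Client X gives 54×27/30 = 48.6.
Total value = 184.6.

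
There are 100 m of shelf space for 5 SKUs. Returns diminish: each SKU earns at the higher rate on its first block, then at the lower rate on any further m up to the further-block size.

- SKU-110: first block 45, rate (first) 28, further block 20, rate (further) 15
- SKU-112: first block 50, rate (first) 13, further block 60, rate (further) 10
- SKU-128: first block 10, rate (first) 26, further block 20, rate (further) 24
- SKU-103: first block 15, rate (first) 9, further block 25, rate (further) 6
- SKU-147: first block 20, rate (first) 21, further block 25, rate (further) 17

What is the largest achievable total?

Order all 10 blocks by rate: SKU-110/first 28 > SKU-128/first 26 > SKU-128/second 24 > SKU-147/first 21 > SKU-147/second 17 > SKU-110/second 15 > SKU-112/first 13 > SKU-112/second 10 > SKU-103/first 9 > SKU-103/second 6.
SKU-110/first (28): +45 — 55 left.
SKU-128/first (26): +10 — 45 left.
SKU-128/second (24): +20 — 25 left.
Fill SKU-147 first block (20 at 21) — 5 left.
5 remain; put them into SKU-147 second at 17.
Total = 28×45 + 26×10 + 24×20 + 21×20 + 17×5 = 2505.

2505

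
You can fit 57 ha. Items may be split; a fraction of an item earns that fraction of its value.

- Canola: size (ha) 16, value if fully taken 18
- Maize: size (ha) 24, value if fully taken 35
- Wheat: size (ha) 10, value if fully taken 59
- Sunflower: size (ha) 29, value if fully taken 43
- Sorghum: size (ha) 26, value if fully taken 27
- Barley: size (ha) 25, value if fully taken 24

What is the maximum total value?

128.25

Sort by value density: Wheat 59/10≈5.9, Sunflower 43/29≈1.48, Maize 35/24≈1.46, Canola 18/16≈1.12, Sorghum 27/26≈1.04, Barley 24/25≈0.96.
All 10 ha of Wheat fit (value 59) ; 47 remain.
All 29 ha of Sunflower fit (value 43) ; 18 remain.
18 ha left: a 18/24 share of Maize gives 35×18/24 = 26.25.
Total value = 128.25.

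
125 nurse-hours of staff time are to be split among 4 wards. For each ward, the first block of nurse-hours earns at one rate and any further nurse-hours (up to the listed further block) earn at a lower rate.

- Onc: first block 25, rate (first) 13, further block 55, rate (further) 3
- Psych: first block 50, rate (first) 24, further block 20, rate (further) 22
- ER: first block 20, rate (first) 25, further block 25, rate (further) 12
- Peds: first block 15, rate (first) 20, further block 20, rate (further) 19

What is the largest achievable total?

2820

Treat each block as its own option and order by rate: ER/tier1 25 > Psych/tier1 24 > Psych/tier2 22 > Peds/tier1 20 > Peds/tier2 19 > Onc/tier1 13 > ER/tier2 12 > Onc/tier2 3.
ER/tier1 (25): +20 — 105 left.
Psych tier1 at 24: fill all 50 — 55 left.
Fill Psych tier2 block (20 at 22) — 35 left.
Fill Peds tier1 block (15 at 20) — 20 left.
Peds tier2 at 19: fill all 20 — 0 left.
Total = 25×20 + 24×50 + 22×20 + 20×15 + 19×20 = 2820.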